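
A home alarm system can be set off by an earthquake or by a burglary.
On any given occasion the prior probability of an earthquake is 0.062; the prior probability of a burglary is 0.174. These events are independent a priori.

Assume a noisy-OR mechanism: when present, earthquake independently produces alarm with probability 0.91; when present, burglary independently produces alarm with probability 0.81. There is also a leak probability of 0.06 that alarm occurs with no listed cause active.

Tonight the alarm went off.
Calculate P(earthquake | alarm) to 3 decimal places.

P(earthquake | alarm) ≈ 0.242

Under noisy-OR, P(alarm | causes) = 1 − (1−0.06)·∏(1−qᵢ) over the active causes.
By total probability over the 4 (earthquake, burglary) configurations:
  P(alarm) = 0.06·0.938·0.826 + 0.8214·0.938·0.174 + 0.9154·0.062·0.826 + 0.983926·0.062·0.174
        = 0.046487 + 0.134062 + 0.046879 + 0.010615 = 0.238043
Keeping only the earthquake-present terms gives 0.057494, so
  P(earthquake | alarm) = 0.057494 / 0.238043 ≈ 0.242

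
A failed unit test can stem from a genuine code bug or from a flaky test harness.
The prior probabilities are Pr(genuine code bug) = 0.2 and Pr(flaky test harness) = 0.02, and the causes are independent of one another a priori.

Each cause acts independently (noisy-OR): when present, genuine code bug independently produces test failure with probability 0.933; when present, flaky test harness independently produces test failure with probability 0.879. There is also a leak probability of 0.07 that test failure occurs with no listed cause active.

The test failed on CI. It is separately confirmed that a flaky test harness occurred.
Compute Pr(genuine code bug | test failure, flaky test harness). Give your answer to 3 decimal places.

Under noisy-OR, P(test failure | causes) = 1 − (1−0.07)·∏(1−qᵢ) over the active causes.
By total probability over both values of genuine code bug:
  P(test failure | flaky test harness) = 0.88747×0.8 + 0.99246×0.2
        = 0.709976 + 0.198492 = 0.908468
The terms with genuine code bug present sum to 0.198492, so
  P(genuine code bug | test failure, flaky test harness) = 0.198492 / 0.908468 ≈ 0.218

Pr(genuine code bug | test failure, flaky test harness) ≈ 0.218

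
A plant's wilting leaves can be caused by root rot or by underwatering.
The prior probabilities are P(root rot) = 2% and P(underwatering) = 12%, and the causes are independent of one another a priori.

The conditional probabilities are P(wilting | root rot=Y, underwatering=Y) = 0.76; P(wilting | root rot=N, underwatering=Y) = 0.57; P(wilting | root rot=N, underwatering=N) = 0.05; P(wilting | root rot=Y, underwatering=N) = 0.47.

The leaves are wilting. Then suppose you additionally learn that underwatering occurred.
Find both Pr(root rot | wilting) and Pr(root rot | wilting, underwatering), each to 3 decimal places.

Pr(root rot | wilting) ≈ 0.084; Pr(root rot | wilting, underwatering) ≈ 0.026

P(wilting) = 0.05*0.98*0.88 + 0.57*0.98*0.12 + 0.47*0.02*0.88 + 0.76*0.02*0.12 = 0.043120 + 0.067032 + 0.008272 + 0.001824 = 0.120248
The root rot-present share is 0.008272 + 0.001824 = 0.010096.
So P(root rot | wilting) = 0.010096/0.120248 ≈ 0.084.

Now condition on the additional information:
Enumerate both values of root rot and weight by the priors:
  P(wilting | underwatering) = 0.57*0.98 + 0.76*0.02
        = 0.558600 + 0.015200 = 0.573800
Keeping only the root rot-present terms gives 0.015200, so
  P(root rot | wilting, underwatering) = 0.015200 / 0.573800 ≈ 0.026
Conditioning on underwatering lowers the posterior on root rot: the classic explaining-away effect in a common-effect structure.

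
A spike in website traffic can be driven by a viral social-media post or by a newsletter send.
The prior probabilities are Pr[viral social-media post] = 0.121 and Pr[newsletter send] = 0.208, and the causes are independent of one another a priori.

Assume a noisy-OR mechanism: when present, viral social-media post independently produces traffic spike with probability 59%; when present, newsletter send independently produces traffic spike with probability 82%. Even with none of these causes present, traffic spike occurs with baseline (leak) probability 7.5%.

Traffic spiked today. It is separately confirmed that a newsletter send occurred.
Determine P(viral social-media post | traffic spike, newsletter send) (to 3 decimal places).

Under noisy-OR, P(traffic spike | causes) = 1 − (1−0.075)·∏(1−qᵢ) over the active causes.
P(traffic spike | newsletter send) = 0.8335*0.879 + 0.931735*0.121 = 0.732646 + 0.112740 = 0.845386
The viral social-media post-present share is 0.931735*0.121 = 0.112740.
So P(viral social-media post | traffic spike, newsletter send) = 0.112740/0.845386 ≈ 0.133.

P(viral social-media post | traffic spike, newsletter send) ≈ 0.133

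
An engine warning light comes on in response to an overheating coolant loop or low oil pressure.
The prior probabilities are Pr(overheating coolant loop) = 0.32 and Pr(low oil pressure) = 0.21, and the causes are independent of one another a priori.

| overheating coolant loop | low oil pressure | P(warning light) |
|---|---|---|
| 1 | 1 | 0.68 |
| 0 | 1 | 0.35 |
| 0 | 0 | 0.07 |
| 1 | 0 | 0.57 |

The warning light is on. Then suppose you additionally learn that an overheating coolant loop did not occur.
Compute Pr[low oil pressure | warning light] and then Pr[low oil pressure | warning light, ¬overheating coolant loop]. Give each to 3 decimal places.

P(warning light) = 0.07*0.68*0.79 + 0.35*0.68*0.21 + 0.57*0.32*0.79 + 0.68*0.32*0.21 = 0.037604 + 0.049980 + 0.144096 + 0.045696 = 0.277376
Of this, 0.095676 comes from 0.049980 + 0.045696 (the low oil pressure=true cases).
P(low oil pressure | warning light) = 0.095676 / 0.277376 ≈ 0.345

With the extra evidence:
Weight on low oil pressure=true, given the evidence: 0.35*0.21 = 0.073500
Denominator P(warning light | ¬overheating coolant loop): 0.07*0.79 + 0.35*0.21 = 0.128800
Posterior = 0.073500 / 0.128800 ≈ 0.571
With overheating coolant loop excluded, low oil pressure must carry more of the explanatory weight for the warning light.

Pr[low oil pressure | warning light] ≈ 0.345; Pr[low oil pressure | warning light, ¬overheating coolant loop] ≈ 0.571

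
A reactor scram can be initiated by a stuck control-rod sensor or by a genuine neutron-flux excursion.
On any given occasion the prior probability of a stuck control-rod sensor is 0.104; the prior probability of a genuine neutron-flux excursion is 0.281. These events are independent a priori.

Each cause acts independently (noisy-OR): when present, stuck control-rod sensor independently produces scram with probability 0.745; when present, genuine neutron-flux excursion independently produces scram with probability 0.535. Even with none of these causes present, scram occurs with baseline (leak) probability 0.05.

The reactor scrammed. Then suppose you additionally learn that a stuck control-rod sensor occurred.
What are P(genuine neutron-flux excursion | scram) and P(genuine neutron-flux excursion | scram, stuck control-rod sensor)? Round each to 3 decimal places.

P(genuine neutron-flux excursion | scram) ≈ 0.652; P(genuine neutron-flux excursion | scram, stuck control-rod sensor) ≈ 0.314

Under noisy-OR, P(scram | causes) = 1 − (1−0.05)·∏(1−qᵢ) over the active causes.
For the numerator, keep only genuine neutron-flux excursion=true terms: 0.140554 + 0.025932 = 0.166486
Denominator P(scram): 0.05*0.896*0.719 + 0.55825*0.896*0.281 + 0.75775*0.104*0.719 + 0.887354*0.104*0.281 = 0.255359
P(genuine neutron-flux excursion | scram) = 0.166486/0.255359 ≈ 0.652

Now also conditioning on stuck control-rod sensor=true:
Sum P(scram|·) weighted by the priors over both values of genuine neutron-flux excursion:
  P(scram | stuck control-rod sensor) = 0.75775·0.719 + 0.887354·0.281
        = 0.544822 + 0.249346 = 0.794168
Configurations with genuine neutron-flux excursion contribute 0.249346, so
  P(genuine neutron-flux excursion | scram, stuck control-rod sensor) = 0.249346 / 0.794168 ≈ 0.314
This is intercausal reasoning (explaining away): once stuck control-rod sensor accounts for the scram, genuine neutron-flux excursion becomes less likely.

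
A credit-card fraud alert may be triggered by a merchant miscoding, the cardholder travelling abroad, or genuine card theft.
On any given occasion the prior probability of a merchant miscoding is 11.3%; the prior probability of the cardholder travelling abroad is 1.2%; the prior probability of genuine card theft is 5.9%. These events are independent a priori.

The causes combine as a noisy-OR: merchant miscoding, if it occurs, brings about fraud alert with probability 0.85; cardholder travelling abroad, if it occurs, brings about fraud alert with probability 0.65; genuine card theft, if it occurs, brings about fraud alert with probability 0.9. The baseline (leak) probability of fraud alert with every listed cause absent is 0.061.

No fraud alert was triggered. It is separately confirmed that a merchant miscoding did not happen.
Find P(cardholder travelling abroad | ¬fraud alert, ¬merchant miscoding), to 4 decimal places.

P(cardholder travelling abroad | ¬fraud alert, ¬merchant miscoding) ≈ 0.0042

Under noisy-OR, P(fraud alert | causes) = 1 − (1−0.061)·∏(1−qᵢ) over the active causes.
P(¬fraud alert | ¬merchant miscoding) = 0.939*0.988*0.941 + 0.0939*0.988*0.059 + 0.32865*0.012*0.941 + 0.032865*0.012*0.059 = 0.872996 + 0.005474 + 0.003711 + 0.000023 = 0.882204
Of this, 0.003734 comes from 0.003711 + 0.000023 (the cardholder travelling abroad=true cases).
P(cardholder travelling abroad | ¬fraud alert, ¬merchant miscoding) = 0.003734 / 0.882204 ≈ 0.0042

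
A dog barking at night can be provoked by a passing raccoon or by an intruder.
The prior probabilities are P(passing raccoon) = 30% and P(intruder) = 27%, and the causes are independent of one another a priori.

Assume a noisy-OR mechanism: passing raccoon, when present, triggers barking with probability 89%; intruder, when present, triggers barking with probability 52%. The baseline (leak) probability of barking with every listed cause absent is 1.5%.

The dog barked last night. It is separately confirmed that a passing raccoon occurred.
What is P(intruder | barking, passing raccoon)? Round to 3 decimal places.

P(intruder | barking, passing raccoon) ≈ 0.282

Under noisy-OR, P(barking | causes) = 1 − (1−0.015)·∏(1−qᵢ) over the active causes.
For the numerator, keep only intruder=true terms: 0.947992·0.27 = 0.255958
Denominator P(barking | passing raccoon): 0.89165·0.73 + 0.947992·0.27 = 0.906862
P(intruder | barking, passing raccoon) = 0.255958/0.906862 ≈ 0.282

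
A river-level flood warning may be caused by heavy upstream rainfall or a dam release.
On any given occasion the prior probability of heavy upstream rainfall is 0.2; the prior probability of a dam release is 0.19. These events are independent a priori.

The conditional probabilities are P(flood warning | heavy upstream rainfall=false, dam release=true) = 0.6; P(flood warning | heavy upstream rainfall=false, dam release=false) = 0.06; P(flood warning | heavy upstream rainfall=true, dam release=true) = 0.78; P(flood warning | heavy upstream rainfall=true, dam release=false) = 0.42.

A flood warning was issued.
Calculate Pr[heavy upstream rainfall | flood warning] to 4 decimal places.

For the numerator, keep only heavy upstream rainfall=true terms: 0.068040 + 0.029640 = 0.097680
Denominator P(flood warning): 0.06·0.8·0.81 + 0.6·0.8·0.19 + 0.42·0.2·0.81 + 0.78·0.2·0.19 = 0.227760
Posterior = 0.097680 / 0.227760 ≈ 0.4289

Pr[heavy upstream rainfall | flood warning] ≈ 0.4289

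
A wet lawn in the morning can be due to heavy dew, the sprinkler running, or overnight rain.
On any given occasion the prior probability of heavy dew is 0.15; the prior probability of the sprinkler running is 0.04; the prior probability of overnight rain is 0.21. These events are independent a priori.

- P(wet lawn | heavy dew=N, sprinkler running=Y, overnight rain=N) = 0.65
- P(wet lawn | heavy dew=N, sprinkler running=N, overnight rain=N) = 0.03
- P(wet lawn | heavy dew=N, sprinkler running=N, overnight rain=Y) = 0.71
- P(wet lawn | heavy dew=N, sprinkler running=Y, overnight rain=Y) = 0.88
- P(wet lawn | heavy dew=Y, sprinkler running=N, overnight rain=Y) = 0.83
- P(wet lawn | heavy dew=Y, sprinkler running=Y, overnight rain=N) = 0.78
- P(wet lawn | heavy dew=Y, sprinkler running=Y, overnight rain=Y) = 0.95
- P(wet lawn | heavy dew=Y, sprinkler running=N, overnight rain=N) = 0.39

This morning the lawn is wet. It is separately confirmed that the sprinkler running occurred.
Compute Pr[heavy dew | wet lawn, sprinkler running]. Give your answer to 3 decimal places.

Pr[heavy dew | wet lawn, sprinkler running] ≈ 0.171

P(wet lawn | sprinkler running) = 0.65×0.85×0.79 + 0.88×0.85×0.21 + 0.78×0.15×0.79 + 0.95×0.15×0.21 = 0.436475 + 0.157080 + 0.092430 + 0.029925 = 0.715910
Restricting to configurations with heavy dew present: 0.092430 + 0.029925 = 0.122355.
Hence the posterior is 0.122355/0.715910 ≈ 0.171.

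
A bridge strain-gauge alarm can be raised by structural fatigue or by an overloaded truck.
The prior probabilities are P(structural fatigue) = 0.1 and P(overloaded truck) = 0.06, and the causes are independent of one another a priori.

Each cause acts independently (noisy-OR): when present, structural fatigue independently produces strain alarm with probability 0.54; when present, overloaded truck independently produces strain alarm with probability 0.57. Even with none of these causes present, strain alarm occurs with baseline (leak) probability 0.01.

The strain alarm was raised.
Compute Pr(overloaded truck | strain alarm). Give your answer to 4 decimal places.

Under noisy-OR, P(strain alarm | causes) = 1 − (1−0.01)·∏(1−qᵢ) over the active causes.
By total probability over the 4 (structural fatigue, overloaded truck) configurations:
  P(strain alarm) = 0.01×0.9×0.94 + 0.5743×0.9×0.06 + 0.5446×0.1×0.94 + 0.804178×0.1×0.06
        = 0.008460 + 0.031012 + 0.051192 + 0.004825 = 0.095489
The terms with overloaded truck present sum to 0.035837, so
  P(overloaded truck | strain alarm) = 0.035837 / 0.095489 ≈ 0.3753

Pr(overloaded truck | strain alarm) ≈ 0.3753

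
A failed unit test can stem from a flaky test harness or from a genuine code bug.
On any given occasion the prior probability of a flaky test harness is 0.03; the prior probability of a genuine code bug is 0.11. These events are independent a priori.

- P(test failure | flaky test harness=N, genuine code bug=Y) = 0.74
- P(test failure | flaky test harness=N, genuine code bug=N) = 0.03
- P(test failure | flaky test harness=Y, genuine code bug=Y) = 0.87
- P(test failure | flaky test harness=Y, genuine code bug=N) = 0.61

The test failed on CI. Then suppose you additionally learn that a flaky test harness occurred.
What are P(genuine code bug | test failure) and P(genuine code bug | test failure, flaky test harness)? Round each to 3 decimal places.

P(genuine code bug | test failure) ≈ 0.660; P(genuine code bug | test failure, flaky test harness) ≈ 0.150

Numerator (weight on configurations with genuine code bug): 0.078958 + 0.002871 = 0.081829
Normalizer over all consistent configurations: 0.03×0.97×0.89 + 0.74×0.97×0.11 + 0.61×0.03×0.89 + 0.87×0.03×0.11 = 0.124015
P(genuine code bug | test failure) = 0.081829/0.124015 ≈ 0.660

With the extra evidence:
By total probability over both values of genuine code bug:
  P(test failure | flaky test harness) = 0.61*0.89 + 0.87*0.11
        = 0.542900 + 0.095700 = 0.638600
The terms with genuine code bug present sum to 0.095700, so
  P(genuine code bug | test failure, flaky test harness) = 0.095700 / 0.638600 ≈ 0.150
Conditioning on flaky test harness lowers the posterior on genuine code bug: the classic explaining-away effect in a common-effect structure.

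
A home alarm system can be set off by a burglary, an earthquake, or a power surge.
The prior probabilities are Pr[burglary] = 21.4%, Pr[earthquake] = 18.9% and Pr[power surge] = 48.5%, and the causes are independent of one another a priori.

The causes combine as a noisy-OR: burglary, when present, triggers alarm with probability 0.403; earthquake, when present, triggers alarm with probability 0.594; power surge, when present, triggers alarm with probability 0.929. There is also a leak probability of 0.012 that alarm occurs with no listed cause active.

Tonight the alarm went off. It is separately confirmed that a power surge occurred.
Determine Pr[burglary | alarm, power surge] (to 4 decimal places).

Under noisy-OR, P(alarm | causes) = 1 − (1−0.012)·∏(1−qᵢ) over the active causes.
P(alarm | power surge) = 0.929852×0.786×0.811 + 0.97152×0.786×0.189 + 0.958122×0.214×0.811 + 0.982997×0.214×0.189 = 0.592730 + 0.144323 + 0.166286 + 0.039758 = 0.943097
Of this, 0.206044 comes from 0.166286 + 0.039758 (the burglary=true cases).
Hence the posterior is 0.206044/0.943097 ≈ 0.2185.

Pr[burglary | alarm, power surge] ≈ 0.2185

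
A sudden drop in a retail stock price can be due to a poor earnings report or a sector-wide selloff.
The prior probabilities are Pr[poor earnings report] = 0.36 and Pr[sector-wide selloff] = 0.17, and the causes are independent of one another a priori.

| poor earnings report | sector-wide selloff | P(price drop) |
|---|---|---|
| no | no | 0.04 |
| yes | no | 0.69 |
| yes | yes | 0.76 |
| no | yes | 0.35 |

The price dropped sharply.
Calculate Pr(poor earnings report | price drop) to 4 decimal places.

Sum P(price drop|·) weighted by the priors over the 4 (poor earnings report, sector-wide selloff) configurations:
  P(price drop) = 0.04*0.64*0.83 + 0.35*0.64*0.17 + 0.69*0.36*0.83 + 0.76*0.36*0.17
        = 0.021248 + 0.038080 + 0.206172 + 0.046512 = 0.312012
The terms with poor earnings report present sum to 0.252684, so
  P(poor earnings report | price drop) = 0.252684 / 0.312012 ≈ 0.8099

Pr(poor earnings report | price drop) ≈ 0.8099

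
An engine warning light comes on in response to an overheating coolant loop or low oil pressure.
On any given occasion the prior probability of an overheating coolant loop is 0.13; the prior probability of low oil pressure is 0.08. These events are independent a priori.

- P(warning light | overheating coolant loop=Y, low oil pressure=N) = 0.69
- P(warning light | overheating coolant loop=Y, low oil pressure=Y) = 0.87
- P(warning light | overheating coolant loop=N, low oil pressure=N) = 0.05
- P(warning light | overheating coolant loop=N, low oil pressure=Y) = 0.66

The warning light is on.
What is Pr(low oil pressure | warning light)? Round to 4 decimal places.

Pr(low oil pressure | warning light) ≈ 0.3097

For the numerator, keep only low oil pressure=true terms: 0.045936 + 0.009048 = 0.054984
Normalizer over all consistent configurations: 0.05*0.87*0.92 + 0.66*0.87*0.08 + 0.69*0.13*0.92 + 0.87*0.13*0.08 = 0.177528
P(low oil pressure | warning light) = 0.054984/0.177528 ≈ 0.3097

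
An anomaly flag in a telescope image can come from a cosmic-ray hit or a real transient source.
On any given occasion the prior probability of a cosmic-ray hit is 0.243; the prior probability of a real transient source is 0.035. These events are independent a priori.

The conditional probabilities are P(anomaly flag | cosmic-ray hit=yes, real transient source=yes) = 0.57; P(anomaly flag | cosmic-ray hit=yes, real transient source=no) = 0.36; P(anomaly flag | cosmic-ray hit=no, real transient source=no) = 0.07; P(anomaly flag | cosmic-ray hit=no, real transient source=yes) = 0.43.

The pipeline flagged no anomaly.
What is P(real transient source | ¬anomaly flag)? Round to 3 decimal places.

P(real transient source | ¬anomaly flag) ≈ 0.022

P(¬anomaly flag) = 0.93×0.757×0.965 + 0.57×0.757×0.035 + 0.64×0.243×0.965 + 0.43×0.243×0.035 = 0.679370 + 0.015102 + 0.150077 + 0.003657 = 0.848206
Restricting to configurations with real transient source present: 0.015102 + 0.003657 = 0.018759.
So P(real transient source | ¬anomaly flag) = 0.018759/0.848206 ≈ 0.022.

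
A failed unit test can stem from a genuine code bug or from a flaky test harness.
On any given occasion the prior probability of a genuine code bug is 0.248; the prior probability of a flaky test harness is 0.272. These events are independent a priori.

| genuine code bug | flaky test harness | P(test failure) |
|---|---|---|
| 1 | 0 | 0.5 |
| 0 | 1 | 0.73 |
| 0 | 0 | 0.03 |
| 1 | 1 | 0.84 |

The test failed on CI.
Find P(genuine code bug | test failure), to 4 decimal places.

For the numerator, keep only genuine code bug=true terms: 0.090272 + 0.056663 = 0.146935
The normalizing constant is 0.03*0.752*0.728 + 0.73*0.752*0.272 + 0.5*0.248*0.728 + 0.84*0.248*0.272 = 0.312676
P(genuine code bug | test failure) = 0.146935/0.312676 ≈ 0.4699

P(genuine code bug | test failure) ≈ 0.4699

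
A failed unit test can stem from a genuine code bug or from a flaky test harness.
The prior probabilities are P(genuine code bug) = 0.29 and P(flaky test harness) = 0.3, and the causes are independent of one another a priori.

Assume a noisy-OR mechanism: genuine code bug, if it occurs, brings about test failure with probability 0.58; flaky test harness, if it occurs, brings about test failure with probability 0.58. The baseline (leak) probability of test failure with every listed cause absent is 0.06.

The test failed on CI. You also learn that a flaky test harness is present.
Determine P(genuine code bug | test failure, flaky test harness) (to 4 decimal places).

Under noisy-OR, P(test failure | causes) = 1 − (1−0.06)·∏(1−qᵢ) over the active causes.
By total probability over both values of genuine code bug:
  P(test failure | flaky test harness) = 0.6052·0.71 + 0.834184·0.29
        = 0.429692 + 0.241913 = 0.671605
Keeping only the genuine code bug-present terms gives 0.241913, so
  P(genuine code bug | test failure, flaky test harness) = 0.241913 / 0.671605 ≈ 0.3602

P(genuine code bug | test failure, flaky test harness) ≈ 0.3602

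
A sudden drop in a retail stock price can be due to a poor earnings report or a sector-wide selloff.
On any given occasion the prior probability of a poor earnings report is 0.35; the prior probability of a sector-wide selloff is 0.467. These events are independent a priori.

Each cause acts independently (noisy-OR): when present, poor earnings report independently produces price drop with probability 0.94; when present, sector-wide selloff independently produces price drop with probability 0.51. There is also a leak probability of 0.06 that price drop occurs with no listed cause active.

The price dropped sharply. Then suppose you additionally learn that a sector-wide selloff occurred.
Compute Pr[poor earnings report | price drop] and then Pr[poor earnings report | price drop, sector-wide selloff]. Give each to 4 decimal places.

Pr[poor earnings report | price drop] ≈ 0.6448; Pr[poor earnings report | price drop, sector-wide selloff] ≈ 0.4926

Under noisy-OR, P(price drop | causes) = 1 − (1−0.06)·∏(1−qᵢ) over the active causes.
Numerator (weight on configurations with poor earnings report): 0.176029 + 0.158933 = 0.334962
Normalizer over all consistent configurations: 0.06*0.65*0.533 + 0.5394*0.65*0.467 + 0.9436*0.35*0.533 + 0.972364*0.35*0.467 = 0.519484
Posterior = 0.334962 / 0.519484 ≈ 0.6448

Now also conditioning on sector-wide selloff=true:
For the numerator, keep only poor earnings report=true terms: 0.972364*0.35 = 0.340327
Normalizer over all consistent configurations: 0.5394*0.65 + 0.972364*0.35 = 0.690937
P(poor earnings report | price drop, sector-wide selloff) = 0.340327/0.690937 ≈ 0.4926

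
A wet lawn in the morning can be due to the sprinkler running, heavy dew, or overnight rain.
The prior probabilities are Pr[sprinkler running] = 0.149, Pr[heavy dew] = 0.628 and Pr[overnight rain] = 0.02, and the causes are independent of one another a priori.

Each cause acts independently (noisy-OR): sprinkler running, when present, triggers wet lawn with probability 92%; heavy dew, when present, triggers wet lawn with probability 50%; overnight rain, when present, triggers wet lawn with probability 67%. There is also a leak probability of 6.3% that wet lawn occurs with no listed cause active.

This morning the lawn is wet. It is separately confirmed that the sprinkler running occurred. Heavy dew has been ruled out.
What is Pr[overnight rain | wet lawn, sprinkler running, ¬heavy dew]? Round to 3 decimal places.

Pr[overnight rain | wet lawn, sprinkler running, ¬heavy dew] ≈ 0.021

Under noisy-OR, P(wet lawn | causes) = 1 − (1−0.063)·∏(1−qᵢ) over the active causes.
P(wet lawn | sprinkler running, ¬heavy dew) = 0.92504×0.98 + 0.975263×0.02 = 0.906539 + 0.019505 = 0.926044
Of this, 0.019505 comes from 0.975263×0.02 (the overnight rain=true cases).
P(overnight rain | wet lawn, sprinkler running, ¬heavy dew) = 0.019505 / 0.926044 ≈ 0.021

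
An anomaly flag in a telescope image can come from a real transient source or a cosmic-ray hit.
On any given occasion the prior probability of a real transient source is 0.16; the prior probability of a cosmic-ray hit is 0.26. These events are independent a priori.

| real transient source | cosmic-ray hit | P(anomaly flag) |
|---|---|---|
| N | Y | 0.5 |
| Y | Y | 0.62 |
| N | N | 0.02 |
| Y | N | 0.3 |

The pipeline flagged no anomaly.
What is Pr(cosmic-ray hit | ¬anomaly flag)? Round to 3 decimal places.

By total probability over the 4 (real transient source, cosmic-ray hit) configurations:
  P(¬anomaly flag) = 0.98*0.84*0.74 + 0.5*0.84*0.26 + 0.7*0.16*0.74 + 0.38*0.16*0.26
        = 0.609168 + 0.109200 + 0.082880 + 0.015808 = 0.817056
Keeping only the cosmic-ray hit-present terms gives 0.125008, so
  P(cosmic-ray hit | ¬anomaly flag) = 0.125008 / 0.817056 ≈ 0.153

Pr(cosmic-ray hit | ¬anomaly flag) ≈ 0.153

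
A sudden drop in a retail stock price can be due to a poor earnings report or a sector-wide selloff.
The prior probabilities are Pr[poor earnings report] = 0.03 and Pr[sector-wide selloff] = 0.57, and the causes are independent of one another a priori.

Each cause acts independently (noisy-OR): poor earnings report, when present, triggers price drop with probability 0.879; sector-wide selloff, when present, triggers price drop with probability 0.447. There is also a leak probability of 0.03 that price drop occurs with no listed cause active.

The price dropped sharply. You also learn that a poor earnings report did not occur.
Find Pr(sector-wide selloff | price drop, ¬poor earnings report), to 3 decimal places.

Under noisy-OR, P(price drop | causes) = 1 − (1−0.03)·∏(1−qᵢ) over the active causes.
For the numerator, keep only sector-wide selloff=true terms: 0.46359×0.57 = 0.264246
Denominator P(price drop | ¬poor earnings report): 0.03×0.43 + 0.46359×0.57 = 0.277146
Posterior = 0.264246 / 0.277146 ≈ 0.953

Pr(sector-wide selloff | price drop, ¬poor earnings report) ≈ 0.953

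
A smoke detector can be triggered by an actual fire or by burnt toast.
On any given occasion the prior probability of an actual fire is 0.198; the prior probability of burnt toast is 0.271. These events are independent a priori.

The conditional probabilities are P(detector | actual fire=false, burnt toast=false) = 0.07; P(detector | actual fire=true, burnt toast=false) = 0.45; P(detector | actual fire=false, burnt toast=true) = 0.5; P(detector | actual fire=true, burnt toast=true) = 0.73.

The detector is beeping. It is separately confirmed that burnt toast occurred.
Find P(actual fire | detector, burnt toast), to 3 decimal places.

P(actual fire | detector, burnt toast) ≈ 0.265

P(detector | burnt toast) = 0.5*0.802 + 0.73*0.198 = 0.401000 + 0.144540 = 0.545540
The actual fire-present share is 0.73*0.198 = 0.144540.
Hence the posterior is 0.144540/0.545540 ≈ 0.265.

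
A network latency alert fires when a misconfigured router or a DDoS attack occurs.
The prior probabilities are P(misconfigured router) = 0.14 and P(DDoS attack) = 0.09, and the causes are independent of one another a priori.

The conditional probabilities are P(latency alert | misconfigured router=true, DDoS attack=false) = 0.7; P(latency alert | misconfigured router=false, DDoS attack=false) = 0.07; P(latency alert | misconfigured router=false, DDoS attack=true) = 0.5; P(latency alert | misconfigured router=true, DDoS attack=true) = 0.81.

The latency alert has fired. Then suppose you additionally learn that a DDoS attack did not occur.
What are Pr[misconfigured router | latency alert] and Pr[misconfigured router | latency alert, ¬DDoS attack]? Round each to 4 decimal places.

P(latency alert) = 0.07·0.86·0.91 + 0.5·0.86·0.09 + 0.7·0.14·0.91 + 0.81·0.14·0.09 = 0.054782 + 0.038700 + 0.089180 + 0.010206 = 0.192868
Restricting to configurations with misconfigured router present: 0.089180 + 0.010206 = 0.099386.
So P(misconfigured router | latency alert) = 0.099386/0.192868 ≈ 0.5153.

Now also conditioning on DDoS attack≠true:
Sum P(latency alert|·) weighted by the priors over both values of misconfigured router:
  P(latency alert | ¬DDoS attack) = 0.07×0.86 + 0.7×0.14
        = 0.060200 + 0.098000 = 0.158200
Keeping only the misconfigured router-present terms gives 0.098000, so
  P(misconfigured router | latency alert, ¬DDoS attack) = 0.098000 / 0.158200 ≈ 0.6195

Pr[misconfigured router | latency alert] ≈ 0.5153; Pr[misconfigured router | latency alert, ¬DDoS attack] ≈ 0.6195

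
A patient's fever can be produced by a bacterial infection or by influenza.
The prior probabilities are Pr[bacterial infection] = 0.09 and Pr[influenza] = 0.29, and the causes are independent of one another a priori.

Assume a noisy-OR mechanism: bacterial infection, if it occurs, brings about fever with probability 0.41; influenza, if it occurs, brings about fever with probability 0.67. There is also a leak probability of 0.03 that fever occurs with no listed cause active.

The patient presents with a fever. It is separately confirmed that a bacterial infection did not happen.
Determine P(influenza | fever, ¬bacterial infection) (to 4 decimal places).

Under noisy-OR, P(fever | causes) = 1 − (1−0.03)·∏(1−qᵢ) over the active causes.
P(fever | ¬bacterial infection) = 0.03×0.71 + 0.6799×0.29 = 0.021300 + 0.197171 = 0.218471
Of this, 0.197171 comes from 0.6799×0.29 (the influenza=true cases).
So P(influenza | fever, ¬bacterial infection) = 0.197171/0.218471 ≈ 0.9025.

P(influenza | fever, ¬bacterial infection) ≈ 0.9025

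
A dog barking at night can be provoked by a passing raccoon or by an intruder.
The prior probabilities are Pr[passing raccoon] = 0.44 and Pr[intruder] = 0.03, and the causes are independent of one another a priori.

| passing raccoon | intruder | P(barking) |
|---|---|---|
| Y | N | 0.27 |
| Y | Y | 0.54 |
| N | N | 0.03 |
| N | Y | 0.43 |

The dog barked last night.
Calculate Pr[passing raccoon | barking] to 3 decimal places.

Pr[passing raccoon | barking] ≈ 0.839

By total probability over the 4 (passing raccoon, intruder) configurations:
  P(barking) = 0.03·0.56·0.97 + 0.43·0.56·0.03 + 0.27·0.44·0.97 + 0.54·0.44·0.03
        = 0.016296 + 0.007224 + 0.115236 + 0.007128 = 0.145884
The terms with passing raccoon present sum to 0.122364, so
  P(passing raccoon | barking) = 0.122364 / 0.145884 ≈ 0.839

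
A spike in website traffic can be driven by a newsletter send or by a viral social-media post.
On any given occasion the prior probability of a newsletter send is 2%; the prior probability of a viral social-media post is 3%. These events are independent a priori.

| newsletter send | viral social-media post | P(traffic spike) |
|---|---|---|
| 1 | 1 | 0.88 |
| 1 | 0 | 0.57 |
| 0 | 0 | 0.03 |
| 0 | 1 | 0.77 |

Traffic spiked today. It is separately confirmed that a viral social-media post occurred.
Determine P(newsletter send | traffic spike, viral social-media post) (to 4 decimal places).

P(newsletter send | traffic spike, viral social-media post) ≈ 0.0228

P(traffic spike | viral social-media post) = 0.77×0.98 + 0.88×0.02 = 0.754600 + 0.017600 = 0.772200
The newsletter send-present share is 0.88×0.02 = 0.017600.
Hence the posterior is 0.017600/0.772200 ≈ 0.0228.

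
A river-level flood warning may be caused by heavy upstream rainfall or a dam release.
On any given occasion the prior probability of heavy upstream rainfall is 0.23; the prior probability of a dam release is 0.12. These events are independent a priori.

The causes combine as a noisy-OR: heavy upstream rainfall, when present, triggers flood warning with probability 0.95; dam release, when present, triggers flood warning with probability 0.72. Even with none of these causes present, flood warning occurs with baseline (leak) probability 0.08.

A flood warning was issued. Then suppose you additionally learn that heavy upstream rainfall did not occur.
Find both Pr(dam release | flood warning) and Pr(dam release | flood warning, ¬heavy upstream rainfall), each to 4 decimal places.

Pr(dam release | flood warning) ≈ 0.2793; Pr(dam release | flood warning, ¬heavy upstream rainfall) ≈ 0.5586

Under noisy-OR, P(flood warning | causes) = 1 − (1−0.08)·∏(1−qᵢ) over the active causes.
Sum P(flood warning|·) weighted by the priors over the 4 (heavy upstream rainfall, dam release) configurations:
  P(flood warning) = 0.08·0.77·0.88 + 0.7424·0.77·0.12 + 0.954·0.23·0.88 + 0.98712·0.23·0.12
        = 0.054208 + 0.068598 + 0.193090 + 0.027245 = 0.343141
Keeping only the dam release-present terms gives 0.095843, so
  P(dam release | flood warning) = 0.095843 / 0.343141 ≈ 0.2793

Now condition on the additional information:
Numerator (weight on configurations with dam release): 0.7424·0.12 = 0.089088
The normalizing constant is 0.08·0.88 + 0.7424·0.12 = 0.159488
Posterior = 0.089088 / 0.159488 ≈ 0.5586
With heavy upstream rainfall excluded, dam release must carry more of the explanatory weight for the flood warning.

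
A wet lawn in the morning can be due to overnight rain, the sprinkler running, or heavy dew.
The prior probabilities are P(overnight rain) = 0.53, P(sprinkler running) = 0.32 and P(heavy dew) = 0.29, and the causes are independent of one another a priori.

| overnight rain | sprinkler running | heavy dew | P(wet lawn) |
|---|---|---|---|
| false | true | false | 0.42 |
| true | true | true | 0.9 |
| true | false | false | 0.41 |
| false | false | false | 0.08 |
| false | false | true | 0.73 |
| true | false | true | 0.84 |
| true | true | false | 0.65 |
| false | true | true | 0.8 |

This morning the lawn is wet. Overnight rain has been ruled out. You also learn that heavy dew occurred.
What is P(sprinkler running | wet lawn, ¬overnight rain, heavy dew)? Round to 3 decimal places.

P(wet lawn | ¬overnight rain, heavy dew) = 0.73·0.68 + 0.8·0.32 = 0.496400 + 0.256000 = 0.752400
The sprinkler running-present share is 0.8·0.32 = 0.256000.
P(sprinkler running | wet lawn, ¬overnight rain, heavy dew) = 0.256000 / 0.752400 ≈ 0.340

P(sprinkler running | wet lawn, ¬overnight rain, heavy dew) ≈ 0.340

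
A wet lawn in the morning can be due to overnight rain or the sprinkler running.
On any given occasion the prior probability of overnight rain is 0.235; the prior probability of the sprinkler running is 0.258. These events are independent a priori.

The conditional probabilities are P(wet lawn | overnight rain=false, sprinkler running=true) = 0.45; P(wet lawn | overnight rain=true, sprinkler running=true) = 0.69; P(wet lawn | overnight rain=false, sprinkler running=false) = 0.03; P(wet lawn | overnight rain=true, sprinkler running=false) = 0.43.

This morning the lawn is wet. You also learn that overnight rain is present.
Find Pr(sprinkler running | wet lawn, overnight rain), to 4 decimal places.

Weight on sprinkler running=true, given the evidence: 0.69·0.258 = 0.178020
Denominator P(wet lawn | overnight rain): 0.43·0.742 + 0.69·0.258 = 0.497080
Posterior = 0.178020 / 0.497080 ≈ 0.3581

Pr(sprinkler running | wet lawn, overnight rain) ≈ 0.3581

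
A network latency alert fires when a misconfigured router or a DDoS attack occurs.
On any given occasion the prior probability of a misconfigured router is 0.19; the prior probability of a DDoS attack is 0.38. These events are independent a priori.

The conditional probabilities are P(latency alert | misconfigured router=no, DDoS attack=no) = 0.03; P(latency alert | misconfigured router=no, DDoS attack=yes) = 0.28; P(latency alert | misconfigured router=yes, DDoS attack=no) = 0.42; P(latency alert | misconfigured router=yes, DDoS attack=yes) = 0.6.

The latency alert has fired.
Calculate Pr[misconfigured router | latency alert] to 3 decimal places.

Enumerate the 4 (misconfigured router, DDoS attack) configurations and weight by the priors:
  P(latency alert) = 0.03·0.81·0.62 + 0.28·0.81·0.38 + 0.42·0.19·0.62 + 0.6·0.19·0.38
        = 0.015066 + 0.086184 + 0.049476 + 0.043320 = 0.194046
The terms with misconfigured router present sum to 0.092796, so
  P(misconfigured router | latency alert) = 0.092796 / 0.194046 ≈ 0.478

Pr[misconfigured router | latency alert] ≈ 0.478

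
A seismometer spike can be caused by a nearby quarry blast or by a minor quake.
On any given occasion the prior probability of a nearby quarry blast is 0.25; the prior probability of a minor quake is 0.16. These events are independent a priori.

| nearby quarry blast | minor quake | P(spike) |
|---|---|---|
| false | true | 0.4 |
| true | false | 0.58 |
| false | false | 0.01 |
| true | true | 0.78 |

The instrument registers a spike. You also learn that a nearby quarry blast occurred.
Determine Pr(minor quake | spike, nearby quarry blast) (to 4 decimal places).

Enumerate both values of minor quake and weight by the priors:
  P(spike | nearby quarry blast) = 0.58×0.84 + 0.78×0.16
        = 0.487200 + 0.124800 = 0.612000
Keeping only the minor quake-present terms gives 0.124800, so
  P(minor quake | spike, nearby quarry blast) = 0.124800 / 0.612000 ≈ 0.2039

Pr(minor quake | spike, nearby quarry blast) ≈ 0.2039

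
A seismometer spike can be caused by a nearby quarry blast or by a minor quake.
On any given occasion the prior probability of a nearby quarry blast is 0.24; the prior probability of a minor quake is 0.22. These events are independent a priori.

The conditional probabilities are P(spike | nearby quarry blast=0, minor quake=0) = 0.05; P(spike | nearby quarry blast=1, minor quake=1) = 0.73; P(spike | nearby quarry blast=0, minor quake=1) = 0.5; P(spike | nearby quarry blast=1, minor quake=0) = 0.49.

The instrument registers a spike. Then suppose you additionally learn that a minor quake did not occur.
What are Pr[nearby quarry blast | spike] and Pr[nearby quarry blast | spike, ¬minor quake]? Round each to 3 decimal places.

Pr[nearby quarry blast | spike] ≈ 0.535; Pr[nearby quarry blast | spike, ¬minor quake] ≈ 0.756

P(spike) = 0.05·0.76·0.78 + 0.5·0.76·0.22 + 0.49·0.24·0.78 + 0.73·0.24·0.22 = 0.029640 + 0.083600 + 0.091728 + 0.038544 = 0.243512
Of this, 0.130272 comes from 0.091728 + 0.038544 (the nearby quarry blast=true cases).
So P(nearby quarry blast | spike) = 0.130272/0.243512 ≈ 0.535.

With the extra evidence:
P(spike | ¬minor quake) = 0.05×0.76 + 0.49×0.24 = 0.038000 + 0.117600 = 0.155600
The nearby quarry blast-present share is 0.49×0.24 = 0.117600.
Hence the posterior is 0.117600/0.155600 ≈ 0.756.
With minor quake excluded, nearby quarry blast must carry more of the explanatory weight for the spike.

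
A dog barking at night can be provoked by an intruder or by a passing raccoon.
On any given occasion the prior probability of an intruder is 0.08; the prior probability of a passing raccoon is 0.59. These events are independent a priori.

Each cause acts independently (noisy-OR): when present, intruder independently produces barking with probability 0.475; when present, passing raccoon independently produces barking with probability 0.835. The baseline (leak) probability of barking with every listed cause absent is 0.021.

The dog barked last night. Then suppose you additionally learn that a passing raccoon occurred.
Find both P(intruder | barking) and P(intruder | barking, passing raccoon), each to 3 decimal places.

P(intruder | barking) ≈ 0.113; P(intruder | barking, passing raccoon) ≈ 0.087

Under noisy-OR, P(barking | causes) = 1 − (1−0.021)·∏(1−qᵢ) over the active causes.
P(barking) = 0.021·0.92·0.41 + 0.838465·0.92·0.59 + 0.486025·0.08·0.41 + 0.915194·0.08·0.59 = 0.007921 + 0.455119 + 0.015942 + 0.043197 = 0.522179
Of this, 0.059139 comes from 0.015942 + 0.043197 (the intruder=true cases).
Hence the posterior is 0.059139/0.522179 ≈ 0.113.

With the extra evidence:
P(barking | passing raccoon) = 0.838465·0.92 + 0.915194·0.08 = 0.771388 + 0.073216 = 0.844604
Restricting to configurations with intruder present: 0.915194·0.08 = 0.073216.
P(intruder | barking, passing raccoon) = 0.073216 / 0.844604 ≈ 0.087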